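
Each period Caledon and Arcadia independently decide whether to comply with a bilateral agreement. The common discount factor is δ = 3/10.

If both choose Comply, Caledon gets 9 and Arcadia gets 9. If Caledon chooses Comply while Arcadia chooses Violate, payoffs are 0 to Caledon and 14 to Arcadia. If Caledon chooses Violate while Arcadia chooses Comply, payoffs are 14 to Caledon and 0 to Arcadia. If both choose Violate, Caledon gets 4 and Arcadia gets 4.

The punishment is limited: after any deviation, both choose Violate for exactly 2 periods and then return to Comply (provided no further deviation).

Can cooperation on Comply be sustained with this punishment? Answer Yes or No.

A one-shot deviation gives 14 now, then 4 for 2 periods, then back to 9.
Gain from deviating: (14−9) today; loss: (9−4) in each of the next 2 periods.
No-deviation condition: (9−4)(δ+…+δ^2) ≥ 14−9, i.e. δ+…+δ^2 ≥ 1.
At δ = 3/10: δ+…+δ^2 = 0.3900 < 1.0000.
So cooperation is not sustainable.

No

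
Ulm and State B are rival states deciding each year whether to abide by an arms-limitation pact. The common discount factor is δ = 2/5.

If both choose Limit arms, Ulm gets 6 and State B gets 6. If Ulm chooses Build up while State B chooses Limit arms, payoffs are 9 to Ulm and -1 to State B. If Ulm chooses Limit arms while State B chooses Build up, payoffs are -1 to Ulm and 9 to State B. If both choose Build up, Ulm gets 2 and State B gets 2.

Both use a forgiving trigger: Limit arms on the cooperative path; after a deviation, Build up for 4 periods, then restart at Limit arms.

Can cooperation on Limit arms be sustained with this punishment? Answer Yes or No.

A one-shot deviation gives 9 now, then 2 for 4 periods, then back to 6.
Gain from deviating: (9−6) today; loss: (6−2) in each of the next 4 periods.
No-deviation condition: (6−2)(δ+…+δ^4) ≥ 9−6, i.e. δ+…+δ^4 ≥ 3/4.
At δ = 2/5: δ+…+δ^4 = 0.6496 < 0.7500.
So cooperation is not sustainable.

No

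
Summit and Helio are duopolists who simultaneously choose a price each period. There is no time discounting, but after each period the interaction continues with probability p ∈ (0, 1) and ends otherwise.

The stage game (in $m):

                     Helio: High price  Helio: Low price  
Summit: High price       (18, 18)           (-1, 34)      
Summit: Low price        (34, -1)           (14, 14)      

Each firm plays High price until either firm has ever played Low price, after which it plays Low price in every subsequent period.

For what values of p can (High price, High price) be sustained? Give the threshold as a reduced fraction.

4/5

Expected cooperation value is 18 + p·18 + p²·18 + … = 18/(1−p); deviation gives 34 + p·14/(1−p).
18 ≥ 34(1−p) + 14p ⇒ 20p ≥ 16 ⇒ p ≥ 16/20 = 4/5.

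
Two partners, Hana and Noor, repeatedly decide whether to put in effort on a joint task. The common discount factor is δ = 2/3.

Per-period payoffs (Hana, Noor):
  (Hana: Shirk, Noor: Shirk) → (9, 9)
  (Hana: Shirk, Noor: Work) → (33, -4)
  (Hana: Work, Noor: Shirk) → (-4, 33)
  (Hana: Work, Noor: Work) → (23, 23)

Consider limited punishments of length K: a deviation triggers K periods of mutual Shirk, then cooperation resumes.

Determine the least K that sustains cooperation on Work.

No profitable deviation requires (23−9)(δ+…+δ^K) ≥ 33−23, i.e. δ+…+δ^K ≥ 5/7 ≈ 0.7143.
With δ = 2/3, the partial sums are K=1: 0.6667, K=2: 1.1111.
K = 2 is the first length at which the sum reaches 0.7143.

2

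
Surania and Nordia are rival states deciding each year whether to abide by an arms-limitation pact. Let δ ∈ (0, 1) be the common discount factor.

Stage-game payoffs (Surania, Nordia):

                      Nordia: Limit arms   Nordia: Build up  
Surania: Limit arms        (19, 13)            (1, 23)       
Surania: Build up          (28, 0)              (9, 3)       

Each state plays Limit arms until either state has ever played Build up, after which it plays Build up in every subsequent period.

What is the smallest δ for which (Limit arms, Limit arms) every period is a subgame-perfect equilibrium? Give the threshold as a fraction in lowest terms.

Surania: cooperation gives 19 each period; deviation gives 28 once then 9 forever.
  19/(1−δ) ≥ 28 + 9δ/(1−δ) ⇒ δ ≥ 9/19.
Nordia: cooperation gives 13 each period; deviation gives 23 once then 3 forever.
  δ ≥ 10/20 = 1/2.
Both must hold, so the binding constraint is Nordia's: δ ≥ 1/2.

1/2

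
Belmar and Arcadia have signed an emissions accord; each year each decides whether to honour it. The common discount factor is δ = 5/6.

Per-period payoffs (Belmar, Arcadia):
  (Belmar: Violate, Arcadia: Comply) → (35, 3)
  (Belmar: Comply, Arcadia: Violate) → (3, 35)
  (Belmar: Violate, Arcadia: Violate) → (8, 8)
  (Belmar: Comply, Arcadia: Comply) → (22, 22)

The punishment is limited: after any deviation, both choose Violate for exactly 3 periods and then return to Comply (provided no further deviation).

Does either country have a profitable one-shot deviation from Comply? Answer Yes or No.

IC: δ+…+δ^3 ≥ (35−22)/(22−8) = 13/14.
At δ = 5/6: partial sum = 2.1065 ≥ 0.9286. Cooperation sustainable.

No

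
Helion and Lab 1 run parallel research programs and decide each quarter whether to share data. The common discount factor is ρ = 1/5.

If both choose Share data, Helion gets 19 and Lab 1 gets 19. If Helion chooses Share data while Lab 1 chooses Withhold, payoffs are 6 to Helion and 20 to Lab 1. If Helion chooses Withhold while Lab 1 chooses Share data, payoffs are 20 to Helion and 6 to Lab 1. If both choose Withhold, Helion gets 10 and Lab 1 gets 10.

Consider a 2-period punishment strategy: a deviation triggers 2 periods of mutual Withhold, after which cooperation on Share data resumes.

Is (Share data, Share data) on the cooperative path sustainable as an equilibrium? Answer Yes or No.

Comparing payoff streams over the 3 periods until play realigns: cooperate → 19(1+ρ+…+ρ^2); deviate → 20 + 10(ρ+…+ρ^2).
Cooperation is sustained iff (19−10)(ρ+…+ρ^2) ≥ 20−19.
ρ+…+ρ^2 = 1/5·(1−(1/5)^2)/(1−1/5) = 0.2400, and (20−19)/(19−10) = 0.1111.
0.2400 ≥ 0.1111, so cooperation is sustainable.

Yes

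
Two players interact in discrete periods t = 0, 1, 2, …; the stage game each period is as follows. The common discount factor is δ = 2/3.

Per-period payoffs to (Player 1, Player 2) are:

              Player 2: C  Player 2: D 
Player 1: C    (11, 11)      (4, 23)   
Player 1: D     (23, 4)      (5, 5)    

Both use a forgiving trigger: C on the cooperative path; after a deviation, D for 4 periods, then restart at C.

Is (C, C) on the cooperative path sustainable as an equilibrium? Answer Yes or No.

A one-shot deviation gives 23 now, then 5 for 4 periods, then back to 11.
Gain from deviating: (23−11) today; loss: (11−5) in each of the next 4 periods.
No-deviation condition: (11−5)(δ+…+δ^4) ≥ 23−11, i.e. δ+…+δ^4 ≥ 2.
At δ = 2/3: δ+…+δ^4 = 1.6049 < 2.0000.
So cooperation is not sustainable.

No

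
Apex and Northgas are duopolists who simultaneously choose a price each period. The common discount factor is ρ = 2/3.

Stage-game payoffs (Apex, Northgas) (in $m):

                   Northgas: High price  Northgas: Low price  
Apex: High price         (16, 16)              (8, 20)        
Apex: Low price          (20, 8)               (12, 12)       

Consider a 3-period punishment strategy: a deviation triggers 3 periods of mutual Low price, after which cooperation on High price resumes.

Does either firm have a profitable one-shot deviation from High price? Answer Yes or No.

A one-shot deviation gives 20 now, then 12 for 3 periods, then back to 16.
Gain from deviating: (20−16) today; loss: (16−12) in each of the next 3 periods.
No-deviation condition: (16−12)(ρ+…+ρ^3) ≥ 20−16, i.e. ρ+…+ρ^3 ≥ 1.
At ρ = 2/3: ρ+…+ρ^3 = 1.4074 ≥ 1.0000.
So cooperation is sustainable.

No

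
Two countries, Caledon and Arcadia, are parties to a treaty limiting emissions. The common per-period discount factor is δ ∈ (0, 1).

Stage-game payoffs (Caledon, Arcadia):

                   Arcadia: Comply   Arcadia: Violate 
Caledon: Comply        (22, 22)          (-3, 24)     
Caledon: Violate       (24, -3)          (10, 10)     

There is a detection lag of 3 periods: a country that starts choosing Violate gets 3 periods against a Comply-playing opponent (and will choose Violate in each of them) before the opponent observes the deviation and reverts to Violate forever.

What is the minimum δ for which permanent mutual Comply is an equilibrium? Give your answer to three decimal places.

0.523

A deviator earns 24 for 3 periods, then 10 forever; cooperating earns 22 forever. Multiplying the IC by (1−δ):
22 ≥ 24(1−δ^3) + 10δ^3, so 14·δ^3 ≥ 2 and δ^3 ≥ 1/7.
δ ≥ (1/7)^(1/3) ≈ 0.523.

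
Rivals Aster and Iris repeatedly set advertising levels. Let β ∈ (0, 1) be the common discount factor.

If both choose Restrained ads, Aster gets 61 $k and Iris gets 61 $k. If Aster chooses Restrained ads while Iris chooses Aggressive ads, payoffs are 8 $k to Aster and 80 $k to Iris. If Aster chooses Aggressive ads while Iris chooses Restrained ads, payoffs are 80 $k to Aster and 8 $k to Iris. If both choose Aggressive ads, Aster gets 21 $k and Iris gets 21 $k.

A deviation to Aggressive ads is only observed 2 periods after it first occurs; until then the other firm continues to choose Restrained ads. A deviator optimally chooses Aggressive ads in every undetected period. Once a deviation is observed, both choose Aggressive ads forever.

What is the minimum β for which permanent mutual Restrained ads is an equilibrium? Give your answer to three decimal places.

The best deviation is to choose Aggressive ads for all 2 undetected periods, earning 80 each, then 21 forever once detected.
Deviation value: 80(1−β^2)/(1−β) + 21β^2/(1−β); cooperation value: 61/(1−β).
IC: 61 ≥ 80(1−β^2) + 21β^2 = 80 − 59β^2.
So β^2 ≥ 19/59, giving β ≥ (19/59)^(1/2) ≈ 0.567.

0.567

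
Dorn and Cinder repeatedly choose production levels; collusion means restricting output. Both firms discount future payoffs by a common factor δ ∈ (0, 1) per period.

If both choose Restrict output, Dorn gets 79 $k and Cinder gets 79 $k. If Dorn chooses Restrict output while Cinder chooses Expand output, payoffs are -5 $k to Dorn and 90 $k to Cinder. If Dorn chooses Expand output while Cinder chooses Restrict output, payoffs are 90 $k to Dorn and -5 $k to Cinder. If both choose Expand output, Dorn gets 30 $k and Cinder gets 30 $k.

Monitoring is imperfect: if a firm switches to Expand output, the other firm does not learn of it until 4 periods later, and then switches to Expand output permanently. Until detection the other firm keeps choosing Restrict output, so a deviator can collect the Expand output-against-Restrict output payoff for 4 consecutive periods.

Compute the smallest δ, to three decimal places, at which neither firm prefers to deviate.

Deviating for the 4 undetected periods gains 90−79 = 11 per period over cooperation, then loses 79−30 = 49 per period forever once punishment starts.
Gain: 11(1 + δ + … + δ^3); loss: 49·δ^4/(1−δ).
No profitable deviation ⇔ 11(1−δ^4) ≤ 49·δ^4, i.e. δ^4 ≥ 11/(11+49) = 11/60.
Hence δ ≥ (11/60)^(1/4) ≈ 0.654.

0.654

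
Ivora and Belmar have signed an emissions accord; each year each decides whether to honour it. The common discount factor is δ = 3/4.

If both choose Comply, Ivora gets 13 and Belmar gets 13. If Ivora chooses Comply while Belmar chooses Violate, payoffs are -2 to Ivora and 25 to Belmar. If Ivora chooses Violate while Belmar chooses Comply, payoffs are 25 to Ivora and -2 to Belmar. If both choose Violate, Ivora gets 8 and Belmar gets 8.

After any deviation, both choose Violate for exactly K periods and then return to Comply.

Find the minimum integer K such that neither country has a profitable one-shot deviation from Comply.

No profitable deviation requires (13−8)(δ+…+δ^K) ≥ 25−13, i.e. δ+…+δ^K ≥ 12/5 ≈ 2.4000.
With δ = 3/4, the partial sums are K=1: 0.7500, K=2: 1.3125, K=3: 1.7344, K=4: 2.0508, K=5: 2.2881, K=6: 2.4661.
K = 6 is the first length at which the sum reaches 2.4000.

6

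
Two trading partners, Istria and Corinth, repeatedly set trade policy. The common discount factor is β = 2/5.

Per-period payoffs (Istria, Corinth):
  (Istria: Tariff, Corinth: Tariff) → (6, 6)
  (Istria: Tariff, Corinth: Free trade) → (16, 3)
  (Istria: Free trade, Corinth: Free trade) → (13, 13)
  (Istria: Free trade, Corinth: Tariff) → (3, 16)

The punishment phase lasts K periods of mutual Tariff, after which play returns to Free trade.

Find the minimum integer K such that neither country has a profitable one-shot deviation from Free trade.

IC: β(1−β^K)/(1−β) ≥ (16−13)/(13−6) = 3/7.
With β = 2/5: need 1 − β^K ≥ 3/7·(1−2/5)/(2/5), i.e. β^K ≤ 0.3571.
Since (2/5)^1 = 0.4000 and (2/5)^2 = 0.1600, the smallest such K is 2.

2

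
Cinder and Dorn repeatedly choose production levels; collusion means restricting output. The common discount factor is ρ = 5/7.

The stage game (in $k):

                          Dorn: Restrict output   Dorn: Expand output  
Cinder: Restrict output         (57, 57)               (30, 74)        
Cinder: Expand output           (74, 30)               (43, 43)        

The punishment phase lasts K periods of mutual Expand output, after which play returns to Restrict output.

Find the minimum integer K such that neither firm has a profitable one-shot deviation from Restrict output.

IC: ρ(1−ρ^K)/(1−ρ) ≥ (74−57)/(57−43) = 17/14.
With ρ = 5/7: need 1 − ρ^K ≥ 17/14·(1−5/7)/(5/7), i.e. ρ^K ≤ 0.5143.
Since (5/7)^1 = 0.7143 and (5/7)^2 = 0.5102, the smallest such K is 2.

2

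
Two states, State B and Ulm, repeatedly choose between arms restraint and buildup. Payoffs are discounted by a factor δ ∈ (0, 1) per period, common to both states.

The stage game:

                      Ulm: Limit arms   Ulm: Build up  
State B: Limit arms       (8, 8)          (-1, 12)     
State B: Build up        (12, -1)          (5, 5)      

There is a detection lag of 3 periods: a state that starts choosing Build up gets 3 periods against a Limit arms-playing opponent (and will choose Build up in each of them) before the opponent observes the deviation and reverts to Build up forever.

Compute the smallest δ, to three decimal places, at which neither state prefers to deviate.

A deviator earns 12 for 3 periods, then 5 forever; cooperating earns 8 forever. Multiplying the IC by (1−δ):
8 ≥ 12(1−δ^3) + 5δ^3, so 7·δ^3 ≥ 4 and δ^3 ≥ 4/7.
δ ≥ (4/7)^(1/3) ≈ 0.830.

0.830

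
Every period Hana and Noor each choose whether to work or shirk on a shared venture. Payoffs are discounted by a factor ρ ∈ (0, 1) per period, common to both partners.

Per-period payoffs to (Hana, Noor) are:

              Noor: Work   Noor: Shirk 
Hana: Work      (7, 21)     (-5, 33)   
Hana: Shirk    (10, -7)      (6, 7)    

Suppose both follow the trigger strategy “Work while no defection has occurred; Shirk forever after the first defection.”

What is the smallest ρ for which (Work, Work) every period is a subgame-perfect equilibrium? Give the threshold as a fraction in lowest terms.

For Hana: deviation gain 10−7 = 3, per-period punishment loss 7−6 = 1. IC gives ρ ≥ 3/4.
For Noor: gain 12, loss 14 per period, so ρ ≥ 12/26 = 6/13.
The tighter constraint is Hana's, so cooperation needs ρ ≥ 3/4.

3/4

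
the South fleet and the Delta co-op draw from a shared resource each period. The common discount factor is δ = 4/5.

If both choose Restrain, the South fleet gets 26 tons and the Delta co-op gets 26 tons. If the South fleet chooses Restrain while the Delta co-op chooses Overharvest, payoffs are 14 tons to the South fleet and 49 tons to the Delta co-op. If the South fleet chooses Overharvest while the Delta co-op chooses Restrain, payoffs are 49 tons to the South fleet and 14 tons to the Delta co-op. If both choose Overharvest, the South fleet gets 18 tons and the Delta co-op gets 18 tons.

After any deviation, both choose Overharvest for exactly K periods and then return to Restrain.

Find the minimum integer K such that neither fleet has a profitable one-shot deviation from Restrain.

6

Need Σ_{k=1}^{K} δ^k ≥ (49−26)/(26−18) = 2.8750 at δ = 4/5.
At K = 5 the sum is 2.6893 < 2.8750; at K = 6 it is 2.9514 ≥ 2.8750.
So the minimum punishment length is K = 6.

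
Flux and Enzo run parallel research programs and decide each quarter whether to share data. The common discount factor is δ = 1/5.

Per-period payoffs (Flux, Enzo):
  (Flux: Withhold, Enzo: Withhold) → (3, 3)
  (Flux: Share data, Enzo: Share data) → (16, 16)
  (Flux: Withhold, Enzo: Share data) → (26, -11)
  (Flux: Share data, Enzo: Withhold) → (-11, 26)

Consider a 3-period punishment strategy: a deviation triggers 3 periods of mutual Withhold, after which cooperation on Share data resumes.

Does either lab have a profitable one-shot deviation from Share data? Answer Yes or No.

Yes

A one-shot deviation gives 26 now, then 3 for 3 periods, then back to 16.
Gain from deviating: (26−16) today; loss: (16−3) in each of the next 3 periods.
No-deviation condition: (16−3)(δ+…+δ^3) ≥ 26−16, i.e. δ+…+δ^3 ≥ 10/13.
At δ = 1/5: δ+…+δ^3 = 0.2480 < 0.7692.
So cooperation is not sustainable.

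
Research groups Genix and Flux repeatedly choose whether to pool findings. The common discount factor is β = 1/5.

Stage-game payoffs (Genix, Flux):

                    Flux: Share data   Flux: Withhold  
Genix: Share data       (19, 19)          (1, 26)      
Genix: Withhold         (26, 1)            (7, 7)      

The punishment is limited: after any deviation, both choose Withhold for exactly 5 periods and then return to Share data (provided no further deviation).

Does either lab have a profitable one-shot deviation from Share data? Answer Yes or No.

Comparing payoff streams over the 6 periods until play realigns: cooperate → 19(1+β+…+β^5); deviate → 26 + 7(β+…+β^5).
Cooperation is sustained iff (19−7)(β+…+β^5) ≥ 26−19.
β+…+β^5 = 1/5·(1−(1/5)^5)/(1−1/5) = 0.2499, and (26−19)/(19−7) = 0.5833.
0.2499 < 0.5833, so cooperation is not sustainable.

Yes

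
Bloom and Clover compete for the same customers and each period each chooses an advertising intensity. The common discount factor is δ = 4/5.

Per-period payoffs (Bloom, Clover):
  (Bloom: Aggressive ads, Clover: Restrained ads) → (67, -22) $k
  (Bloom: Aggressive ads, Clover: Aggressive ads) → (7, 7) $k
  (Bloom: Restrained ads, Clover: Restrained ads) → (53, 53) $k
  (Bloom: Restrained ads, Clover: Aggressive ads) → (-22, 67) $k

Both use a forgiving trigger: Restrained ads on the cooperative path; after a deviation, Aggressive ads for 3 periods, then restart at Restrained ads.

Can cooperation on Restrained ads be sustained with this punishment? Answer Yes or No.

Yes

IC: δ+…+δ^3 ≥ (67−53)/(53−7) = 7/23.
At δ = 4/5: partial sum = 1.9520 ≥ 0.3043. Cooperation sustainable.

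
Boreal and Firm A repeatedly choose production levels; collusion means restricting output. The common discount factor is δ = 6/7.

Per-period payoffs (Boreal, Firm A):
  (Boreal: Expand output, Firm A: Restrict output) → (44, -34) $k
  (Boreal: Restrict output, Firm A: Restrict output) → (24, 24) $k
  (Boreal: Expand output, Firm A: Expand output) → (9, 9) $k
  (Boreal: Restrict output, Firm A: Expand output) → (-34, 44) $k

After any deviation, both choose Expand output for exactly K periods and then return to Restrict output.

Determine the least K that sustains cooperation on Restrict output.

No profitable deviation requires (24−9)(δ+…+δ^K) ≥ 44−24, i.e. δ+…+δ^K ≥ 4/3 ≈ 1.3333.
With δ = 6/7, the partial sums are K=1: 0.8571, K=2: 1.5918.
K = 2 is the first length at which the sum reaches 1.3333.

2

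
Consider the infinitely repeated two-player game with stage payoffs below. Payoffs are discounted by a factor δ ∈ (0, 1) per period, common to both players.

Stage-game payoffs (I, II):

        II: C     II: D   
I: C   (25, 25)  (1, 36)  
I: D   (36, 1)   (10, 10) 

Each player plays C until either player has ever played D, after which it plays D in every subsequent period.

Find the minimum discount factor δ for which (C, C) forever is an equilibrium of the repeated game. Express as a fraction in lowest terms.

Cooperation forever yields 25 each period: 25/(1−δ).
Deviating yields 36 once, then 10 forever: 36 + 10δ/(1−δ).
No profitable deviation requires 25/(1−δ) ≥ 36 + 10δ/(1−δ).
Multiplying by (1−δ): 25 ≥ 36(1−δ) + 10δ = 36 − 26δ.
So 26δ ≥ 11, i.e. δ ≥ 11/26.

11/26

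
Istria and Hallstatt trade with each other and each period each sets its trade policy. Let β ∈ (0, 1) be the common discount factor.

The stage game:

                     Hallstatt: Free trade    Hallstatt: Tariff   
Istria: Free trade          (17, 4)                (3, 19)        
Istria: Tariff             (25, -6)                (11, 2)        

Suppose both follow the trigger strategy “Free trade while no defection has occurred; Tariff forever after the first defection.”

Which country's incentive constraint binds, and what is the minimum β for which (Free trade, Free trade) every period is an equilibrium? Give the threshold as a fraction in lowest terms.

Hallstatt; β ≥ 15/17

Istria's threshold: (25−17)/(25−11) = 4/7.
Hallstatt's threshold: (19−4)/(19−2) = 15/17.
4/7 < 15/17, so Hallstatt binds and β* = 15/17.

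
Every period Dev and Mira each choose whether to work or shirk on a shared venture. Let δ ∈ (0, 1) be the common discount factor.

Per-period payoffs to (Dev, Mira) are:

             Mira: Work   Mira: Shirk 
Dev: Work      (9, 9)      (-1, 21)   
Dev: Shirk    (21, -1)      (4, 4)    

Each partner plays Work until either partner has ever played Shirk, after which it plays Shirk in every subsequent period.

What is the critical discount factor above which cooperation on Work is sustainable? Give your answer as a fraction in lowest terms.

12/17

9/(1−δ) ≥ 21 + 4δ/(1−δ)
9 ≥ 21 − 17δ
δ ≥ 12/17.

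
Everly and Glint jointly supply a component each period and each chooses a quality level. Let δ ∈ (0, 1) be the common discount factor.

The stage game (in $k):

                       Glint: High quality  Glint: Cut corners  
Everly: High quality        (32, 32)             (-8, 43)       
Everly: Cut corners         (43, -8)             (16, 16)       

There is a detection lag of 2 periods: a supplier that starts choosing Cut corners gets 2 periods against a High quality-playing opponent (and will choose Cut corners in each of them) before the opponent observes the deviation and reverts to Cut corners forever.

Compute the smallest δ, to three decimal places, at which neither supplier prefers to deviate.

A deviator earns 43 for 2 periods, then 16 forever; cooperating earns 32 forever. Multiplying the IC by (1−δ):
32 ≥ 43(1−δ^2) + 16δ^2, so 27·δ^2 ≥ 11 and δ^2 ≥ 11/27.
δ ≥ (11/27)^(1/2) ≈ 0.638.

0.638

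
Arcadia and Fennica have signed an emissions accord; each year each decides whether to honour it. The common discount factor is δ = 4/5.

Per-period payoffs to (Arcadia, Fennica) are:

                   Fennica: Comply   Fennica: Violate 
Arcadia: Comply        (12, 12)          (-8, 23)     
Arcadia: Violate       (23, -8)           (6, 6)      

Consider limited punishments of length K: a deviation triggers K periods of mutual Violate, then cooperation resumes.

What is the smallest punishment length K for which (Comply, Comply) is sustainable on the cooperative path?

Need Σ_{k=1}^{K} δ^k ≥ (23−12)/(12−6) = 1.8333 at δ = 4/5.
At K = 2 the sum is 1.4400 < 1.8333; at K = 3 it is 1.9520 ≥ 1.8333.
So the minimum punishment length is K = 3.

3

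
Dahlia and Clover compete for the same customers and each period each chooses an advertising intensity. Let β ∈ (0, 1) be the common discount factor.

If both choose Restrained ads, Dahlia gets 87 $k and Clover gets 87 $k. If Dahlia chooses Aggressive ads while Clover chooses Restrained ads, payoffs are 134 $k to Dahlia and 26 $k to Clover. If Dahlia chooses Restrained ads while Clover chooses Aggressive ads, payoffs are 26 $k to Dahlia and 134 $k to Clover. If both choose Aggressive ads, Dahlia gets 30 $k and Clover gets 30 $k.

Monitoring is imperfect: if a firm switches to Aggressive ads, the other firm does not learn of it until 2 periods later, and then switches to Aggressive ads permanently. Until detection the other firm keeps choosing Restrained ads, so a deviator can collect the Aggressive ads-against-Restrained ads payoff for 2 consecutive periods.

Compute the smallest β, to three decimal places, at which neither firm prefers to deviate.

0.672

A deviator earns 134 for 2 periods, then 30 forever; cooperating earns 87 forever. Multiplying the IC by (1−β):
87 ≥ 134(1−β^2) + 30β^2, so 104·β^2 ≥ 47 and β^2 ≥ 47/104.
β ≥ (47/104)^(1/2) ≈ 0.672.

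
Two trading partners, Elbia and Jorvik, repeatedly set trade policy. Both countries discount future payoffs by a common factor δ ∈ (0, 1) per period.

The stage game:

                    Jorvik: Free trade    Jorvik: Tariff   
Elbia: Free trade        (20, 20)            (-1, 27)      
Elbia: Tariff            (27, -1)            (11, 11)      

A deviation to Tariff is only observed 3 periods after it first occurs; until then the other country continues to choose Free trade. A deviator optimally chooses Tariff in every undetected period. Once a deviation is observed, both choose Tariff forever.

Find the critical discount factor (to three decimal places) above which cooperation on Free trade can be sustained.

0.759

Deviating for the 3 undetected periods gains 27−20 = 7 per period over cooperation, then loses 20−11 = 9 per period forever once punishment starts.
Gain: 7(1 + δ + … + δ^2); loss: 9·δ^3/(1−δ).
No profitable deviation ⇔ 7(1−δ^3) ≤ 9·δ^3, i.e. δ^3 ≥ 7/(7+9) = 7/16.
Hence δ ≥ (7/16)^(1/3) ≈ 0.759.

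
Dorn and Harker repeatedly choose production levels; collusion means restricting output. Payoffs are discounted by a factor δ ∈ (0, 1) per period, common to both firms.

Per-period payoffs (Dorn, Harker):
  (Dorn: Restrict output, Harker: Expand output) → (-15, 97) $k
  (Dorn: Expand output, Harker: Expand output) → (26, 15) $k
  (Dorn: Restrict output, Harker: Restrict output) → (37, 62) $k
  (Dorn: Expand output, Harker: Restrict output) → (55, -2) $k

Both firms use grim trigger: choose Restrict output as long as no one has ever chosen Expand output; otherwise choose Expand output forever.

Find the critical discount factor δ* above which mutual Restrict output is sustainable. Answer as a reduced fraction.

18/29

For Dorn: deviation gain 55−37 = 18, per-period punishment loss 37−26 = 11. IC gives δ ≥ 18/29.
For Harker: gain 35, loss 47 per period, so δ ≥ 35/82.
The tighter constraint is Dorn's, so cooperation needs δ ≥ 18/29.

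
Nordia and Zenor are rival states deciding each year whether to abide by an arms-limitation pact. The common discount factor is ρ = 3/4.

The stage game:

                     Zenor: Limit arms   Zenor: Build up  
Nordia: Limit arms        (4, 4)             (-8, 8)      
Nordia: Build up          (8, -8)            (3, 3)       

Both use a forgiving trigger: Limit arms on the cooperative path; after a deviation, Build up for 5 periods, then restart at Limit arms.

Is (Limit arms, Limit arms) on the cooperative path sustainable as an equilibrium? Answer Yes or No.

A one-shot deviation gives 8 now, then 3 for 5 periods, then back to 4.
Gain from deviating: (8−4) today; loss: (4−3) in each of the next 5 periods.
No-deviation condition: (4−3)(ρ+…+ρ^5) ≥ 8−4, i.e. ρ+…+ρ^5 ≥ 4.
At ρ = 3/4: ρ+…+ρ^5 = 2.2881 < 4.0000.
So cooperation is not sustainable.

No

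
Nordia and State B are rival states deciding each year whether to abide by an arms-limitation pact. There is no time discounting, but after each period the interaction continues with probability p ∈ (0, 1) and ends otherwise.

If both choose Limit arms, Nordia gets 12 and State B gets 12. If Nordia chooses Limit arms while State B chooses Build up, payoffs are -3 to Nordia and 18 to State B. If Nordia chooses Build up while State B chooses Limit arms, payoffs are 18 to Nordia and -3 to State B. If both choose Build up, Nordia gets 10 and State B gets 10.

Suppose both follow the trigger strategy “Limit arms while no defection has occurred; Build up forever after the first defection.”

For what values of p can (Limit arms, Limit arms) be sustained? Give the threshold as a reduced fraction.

3/4

Expected cooperation value is 12 + p·12 + p²·12 + … = 12/(1−p); deviation gives 18 + p·10/(1−p).
12 ≥ 18(1−p) + 10p ⇒ 8p ≥ 6 ⇒ p ≥ 6/8 = 3/4.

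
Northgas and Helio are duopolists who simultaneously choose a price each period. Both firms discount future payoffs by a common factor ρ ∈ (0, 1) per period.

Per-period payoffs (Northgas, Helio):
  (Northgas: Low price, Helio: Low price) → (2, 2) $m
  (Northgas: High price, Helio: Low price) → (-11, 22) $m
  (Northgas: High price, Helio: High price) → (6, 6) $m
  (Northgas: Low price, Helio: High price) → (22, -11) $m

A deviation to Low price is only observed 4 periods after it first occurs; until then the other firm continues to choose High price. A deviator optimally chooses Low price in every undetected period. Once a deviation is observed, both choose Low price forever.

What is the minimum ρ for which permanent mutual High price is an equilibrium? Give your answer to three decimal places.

0.946

Deviating for the 4 undetected periods gains 22−6 = 16 per period over cooperation, then loses 6−2 = 4 per period forever once punishment starts.
Gain: 16(1 + ρ + … + ρ^3); loss: 4·ρ^4/(1−ρ).
No profitable deviation ⇔ 16(1−ρ^4) ≤ 4·ρ^4, i.e. ρ^4 ≥ 16/(16+4) = 4/5.
Hence ρ ≥ (4/5)^(1/4) ≈ 0.946.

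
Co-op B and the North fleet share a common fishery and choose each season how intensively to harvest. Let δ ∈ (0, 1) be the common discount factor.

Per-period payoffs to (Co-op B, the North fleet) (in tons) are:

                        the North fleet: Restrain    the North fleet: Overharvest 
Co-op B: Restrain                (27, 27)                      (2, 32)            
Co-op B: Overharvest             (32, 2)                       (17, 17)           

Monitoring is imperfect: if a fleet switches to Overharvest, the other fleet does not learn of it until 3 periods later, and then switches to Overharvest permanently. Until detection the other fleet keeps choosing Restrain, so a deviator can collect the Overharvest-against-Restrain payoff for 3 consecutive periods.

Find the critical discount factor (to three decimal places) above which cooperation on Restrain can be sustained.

0.693

Deviating for the 3 undetected periods gains 32−27 = 5 per period over cooperation, then loses 27−17 = 10 per period forever once punishment starts.
Gain: 5(1 + δ + … + δ^2); loss: 10·δ^3/(1−δ).
No profitable deviation ⇔ 5(1−δ^3) ≤ 10·δ^3, i.e. δ^3 ≥ 5/(5+10) = 1/3.
Hence δ ≥ (1/3)^(1/3) ≈ 0.693.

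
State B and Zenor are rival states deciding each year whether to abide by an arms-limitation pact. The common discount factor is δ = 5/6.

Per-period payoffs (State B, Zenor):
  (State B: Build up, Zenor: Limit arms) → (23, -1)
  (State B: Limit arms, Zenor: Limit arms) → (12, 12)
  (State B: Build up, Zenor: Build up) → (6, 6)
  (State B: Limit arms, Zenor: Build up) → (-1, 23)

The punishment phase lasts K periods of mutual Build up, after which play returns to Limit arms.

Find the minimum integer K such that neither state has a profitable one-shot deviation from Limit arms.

3

Need Σ_{k=1}^{K} δ^k ≥ (23−12)/(12−6) = 1.8333 at δ = 5/6.
At K = 2 the sum is 1.5278 < 1.8333; at K = 3 it is 2.1065 ≥ 1.8333.
So the minimum punishment length is K = 3.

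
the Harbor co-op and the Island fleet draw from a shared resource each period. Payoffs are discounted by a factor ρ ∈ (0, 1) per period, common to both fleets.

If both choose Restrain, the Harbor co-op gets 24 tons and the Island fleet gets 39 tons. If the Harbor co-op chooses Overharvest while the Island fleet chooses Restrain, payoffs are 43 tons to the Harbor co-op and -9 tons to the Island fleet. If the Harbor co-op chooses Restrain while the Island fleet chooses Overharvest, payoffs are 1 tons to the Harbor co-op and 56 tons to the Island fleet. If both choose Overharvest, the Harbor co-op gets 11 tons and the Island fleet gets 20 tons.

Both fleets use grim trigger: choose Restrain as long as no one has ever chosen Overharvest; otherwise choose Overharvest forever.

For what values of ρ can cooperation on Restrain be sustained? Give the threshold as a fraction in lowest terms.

the Harbor co-op's threshold: (43−24)/(43−11) = 19/32.
the Island fleet's threshold: (56−39)/(56−20) = 17/36.
19/32 > 17/36, so the Harbor co-op binds and ρ* = 19/32.

19/32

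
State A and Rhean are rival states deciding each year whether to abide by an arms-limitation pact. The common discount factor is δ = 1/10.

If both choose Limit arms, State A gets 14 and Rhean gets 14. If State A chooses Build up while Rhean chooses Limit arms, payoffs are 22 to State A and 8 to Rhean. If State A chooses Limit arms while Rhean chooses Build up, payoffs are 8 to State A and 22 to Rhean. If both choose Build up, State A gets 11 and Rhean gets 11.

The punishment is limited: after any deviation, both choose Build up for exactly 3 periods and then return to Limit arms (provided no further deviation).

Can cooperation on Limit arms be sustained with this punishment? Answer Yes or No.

Comparing payoff streams over the 4 periods until play realigns: cooperate → 14(1+δ+…+δ^3); deviate → 22 + 11(δ+…+δ^3).
Cooperation is sustained iff (14−11)(δ+…+δ^3) ≥ 22−14.
δ+…+δ^3 = 1/10·(1−(1/10)^3)/(1−1/10) = 0.1110, and (22−14)/(14−11) = 2.6667.
0.1110 < 2.6667, so cooperation is not sustainable.

No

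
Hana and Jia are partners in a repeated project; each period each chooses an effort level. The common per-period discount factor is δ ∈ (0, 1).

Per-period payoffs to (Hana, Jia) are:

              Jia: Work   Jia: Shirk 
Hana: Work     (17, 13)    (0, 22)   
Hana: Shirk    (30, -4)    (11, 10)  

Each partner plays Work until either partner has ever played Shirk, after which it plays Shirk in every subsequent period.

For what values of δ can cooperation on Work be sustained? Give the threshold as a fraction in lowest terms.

Hana: cooperation gives 17 each period; deviation gives 30 once then 11 forever.
  17/(1−δ) ≥ 30 + 11δ/(1−δ) ⇒ δ ≥ 13/19.
Jia: cooperation gives 13 each period; deviation gives 22 once then 10 forever.
  δ ≥ 9/12 = 3/4.
Both must hold, so the binding constraint is Jia's: δ ≥ 3/4.

3/4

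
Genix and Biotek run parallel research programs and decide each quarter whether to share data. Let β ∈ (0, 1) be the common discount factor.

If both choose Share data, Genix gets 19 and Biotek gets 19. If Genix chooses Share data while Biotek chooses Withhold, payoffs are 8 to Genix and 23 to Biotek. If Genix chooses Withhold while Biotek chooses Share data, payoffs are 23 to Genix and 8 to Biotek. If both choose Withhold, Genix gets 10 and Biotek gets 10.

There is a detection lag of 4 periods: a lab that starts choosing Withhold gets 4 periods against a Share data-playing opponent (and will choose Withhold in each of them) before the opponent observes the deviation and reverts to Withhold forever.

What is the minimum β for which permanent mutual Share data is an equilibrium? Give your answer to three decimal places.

0.745

Deviating for the 4 undetected periods gains 23−19 = 4 per period over cooperation, then loses 19−10 = 9 per period forever once punishment starts.
Gain: 4(1 + β + … + β^3); loss: 9·β^4/(1−β).
No profitable deviation ⇔ 4(1−β^4) ≤ 9·β^4, i.e. β^4 ≥ 4/(4+9) = 4/13.
Hence β ≥ (4/13)^(1/4) ≈ 0.745.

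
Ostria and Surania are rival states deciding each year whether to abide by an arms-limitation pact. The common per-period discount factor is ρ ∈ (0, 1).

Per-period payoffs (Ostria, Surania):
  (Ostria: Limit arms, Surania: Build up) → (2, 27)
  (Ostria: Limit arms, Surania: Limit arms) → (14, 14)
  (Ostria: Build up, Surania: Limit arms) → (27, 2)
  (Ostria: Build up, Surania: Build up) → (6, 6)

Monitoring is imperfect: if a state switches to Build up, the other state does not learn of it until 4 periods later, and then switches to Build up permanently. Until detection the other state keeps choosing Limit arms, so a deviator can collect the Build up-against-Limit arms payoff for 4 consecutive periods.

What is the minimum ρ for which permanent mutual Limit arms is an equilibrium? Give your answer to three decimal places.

0.887

The best deviation is to choose Build up for all 4 undetected periods, earning 27 each, then 6 forever once detected.
Deviation value: 27(1−ρ^4)/(1−ρ) + 6ρ^4/(1−ρ); cooperation value: 14/(1−ρ).
IC: 14 ≥ 27(1−ρ^4) + 6ρ^4 = 27 − 21ρ^4.
So ρ^4 ≥ 13/21, giving ρ ≥ (13/21)^(1/4) ≈ 0.887.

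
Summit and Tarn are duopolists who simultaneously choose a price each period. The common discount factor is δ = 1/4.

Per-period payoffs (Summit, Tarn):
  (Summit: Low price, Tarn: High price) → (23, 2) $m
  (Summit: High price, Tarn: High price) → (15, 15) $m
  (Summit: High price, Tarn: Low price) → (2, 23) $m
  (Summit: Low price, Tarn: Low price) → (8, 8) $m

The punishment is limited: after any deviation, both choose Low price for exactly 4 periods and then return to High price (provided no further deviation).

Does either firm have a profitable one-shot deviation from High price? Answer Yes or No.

Yes

IC: δ+…+δ^4 ≥ (23−15)/(15−8) = 8/7.
At δ = 1/4: partial sum = 0.3320 < 1.1429. Cooperation not sustainable.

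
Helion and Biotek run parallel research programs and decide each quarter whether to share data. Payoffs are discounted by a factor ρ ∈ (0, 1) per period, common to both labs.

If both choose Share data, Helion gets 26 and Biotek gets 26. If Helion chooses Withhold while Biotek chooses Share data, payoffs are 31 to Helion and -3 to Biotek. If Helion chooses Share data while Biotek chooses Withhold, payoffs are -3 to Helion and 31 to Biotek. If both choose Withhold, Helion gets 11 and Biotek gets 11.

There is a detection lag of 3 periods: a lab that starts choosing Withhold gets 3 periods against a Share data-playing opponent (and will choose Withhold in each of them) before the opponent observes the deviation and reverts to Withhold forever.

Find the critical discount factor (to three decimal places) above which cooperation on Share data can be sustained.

0.630

A deviator earns 31 for 3 periods, then 11 forever; cooperating earns 26 forever. Multiplying the IC by (1−ρ):
26 ≥ 31(1−ρ^3) + 11ρ^3, so 20·ρ^3 ≥ 5 and ρ^3 ≥ 1/4.
ρ ≥ (1/4)^(1/3) ≈ 0.630.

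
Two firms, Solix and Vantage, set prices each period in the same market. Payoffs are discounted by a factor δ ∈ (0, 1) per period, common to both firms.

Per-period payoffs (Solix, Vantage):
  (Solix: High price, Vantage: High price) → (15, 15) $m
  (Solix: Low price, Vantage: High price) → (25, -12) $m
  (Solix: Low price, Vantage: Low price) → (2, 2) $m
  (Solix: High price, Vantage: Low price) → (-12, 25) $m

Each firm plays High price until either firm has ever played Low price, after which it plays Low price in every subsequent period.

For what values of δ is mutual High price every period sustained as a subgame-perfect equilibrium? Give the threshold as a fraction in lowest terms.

10/23

15/(1−δ) ≥ 25 + 2δ/(1−δ)
15 ≥ 25 − 23δ
δ ≥ 10/23.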